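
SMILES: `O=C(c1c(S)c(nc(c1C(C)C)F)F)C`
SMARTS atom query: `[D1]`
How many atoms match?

The query [D1] means: atom with exactly one heavy-atom neighbour (degree 1).
Check the 15 heavy atoms by environment: 1× n (aromatic, D2) → no; 5× c (aromatic, D3) → no; 2× F (D1) → match; 2× C (D3) → no; 1× O (D1) → match; 3× C (D1) → match; 1× S (D1) → match.
Summing the matching environments: 2 + 1 + 3 + 1 = 7 matching atoms.

7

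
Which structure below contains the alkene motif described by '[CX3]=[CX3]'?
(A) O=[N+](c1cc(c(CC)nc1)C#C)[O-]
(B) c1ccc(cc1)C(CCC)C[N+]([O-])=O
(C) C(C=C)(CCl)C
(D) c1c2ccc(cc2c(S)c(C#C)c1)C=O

[CX3]=[CX3] describes a non-aromatic C=C double bond between two sp2 carbons (an alkene).
(A) has an ethyl group (-CH2CH3) but its C-C bond is a single bond between CX4 carbons, not CX3=CX3.
(B) has an ethyl group (-CH2CH3) but its C-C bond is a single bond between CX4 carbons, not CX3=CX3.
(C) contains a vinyl group (-CH=CH2), which satisfies every atom and bond constraint.
(D) has an ethynyl group (-C#CH) but the C-C bond is a triple bond, not a double bond.
So the answer is (C).

C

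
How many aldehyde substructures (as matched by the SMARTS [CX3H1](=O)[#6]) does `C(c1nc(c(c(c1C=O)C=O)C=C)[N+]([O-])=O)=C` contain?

2

[CX3H1](=O)[#6] is the SMARTS for an aldehyde: an sp2 carbon with one H, double-bonded to O and single-bonded to carbon.
The molecule carries 2 separate instances of an aldehyde (-CHO) meeting every constraint; each maps to a distinct set of atoms, giving 2 matches.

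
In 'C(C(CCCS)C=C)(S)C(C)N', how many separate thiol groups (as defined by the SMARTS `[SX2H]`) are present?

[SX2H] is the SMARTS for a thiol: an aliphatic sulfur with two connections, one being H.
The molecule carries 2 separate instances of a thiol (-SH) meeting every constraint; each maps to a distinct set of atoms, giving 2 matches.

2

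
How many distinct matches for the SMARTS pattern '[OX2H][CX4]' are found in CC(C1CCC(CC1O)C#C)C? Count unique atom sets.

[OX2H][CX4] is the SMARTS for an aliphatic alcohol: a hydroxyl oxygen bound to an sp3 (X4) carbon.
Exactly one fragment in the molecule meets all constraints, giving 1 match.

1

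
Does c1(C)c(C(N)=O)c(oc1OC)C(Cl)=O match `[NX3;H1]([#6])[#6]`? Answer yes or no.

No

The pattern [NX3;H1]([#6])[#6] describes a trivalent nitrogen with one H, bonded to two carbons — a secondary amine.
The closest candidate here is a primary amide (-C(=O)NH2), but the -C(=O)NH2 nitrogen has H2, not H1. No other fragment satisfies the full query, so there is no match.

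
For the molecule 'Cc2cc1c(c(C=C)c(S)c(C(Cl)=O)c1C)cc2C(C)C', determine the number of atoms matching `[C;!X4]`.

The query [C;!X4] means: aliphatic carbon that does not have four total connections.
Check the 21 heavy atoms by environment: 10× c (aromatic, X3) → no; 3× C (X3) → match; 5× C (X4) → no; 1× S (X2) → no; 1× O (X1) → no; 1× Cl (X1) → no.
That gives 3 matching atoms.

3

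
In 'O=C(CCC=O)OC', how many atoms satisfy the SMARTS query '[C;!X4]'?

2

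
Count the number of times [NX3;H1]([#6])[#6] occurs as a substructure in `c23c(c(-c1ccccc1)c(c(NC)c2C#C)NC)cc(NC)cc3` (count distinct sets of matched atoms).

3

[NX3;H1]([#6])[#6] is the SMARTS for a secondary amine: a trivalent nitrogen with one H, bonded to two carbons.
The molecule carries 3 separate instances of an N-methylamino group (-NHCH3) meeting every constraint; each maps to a distinct set of atoms, giving 3 matches.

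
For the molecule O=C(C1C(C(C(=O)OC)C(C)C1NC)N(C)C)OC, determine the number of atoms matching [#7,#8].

The query [#7,#8] means: nitrogen or oxygen (comma = OR).
Check the 19 heavy atoms by environment: 13× C → no; 4× O → match; 2× N → match.
Summing the matching environments: 4 + 2 = 6 matching atoms.

6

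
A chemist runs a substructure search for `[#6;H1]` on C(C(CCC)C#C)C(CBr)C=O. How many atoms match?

4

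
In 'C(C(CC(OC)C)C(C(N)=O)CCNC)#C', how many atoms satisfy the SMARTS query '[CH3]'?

Check the 16 heavy atoms by environment: 3× C (H2) → no; 4× C (H1) → no; 3× C (H3) → match; 1× N (H1) → no; 2× O (H0) → no; 2× C (H0) → no; 1× N (H2) → no.
That gives 3 matching atoms.

3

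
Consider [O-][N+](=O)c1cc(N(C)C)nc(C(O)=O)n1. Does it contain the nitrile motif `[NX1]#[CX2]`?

No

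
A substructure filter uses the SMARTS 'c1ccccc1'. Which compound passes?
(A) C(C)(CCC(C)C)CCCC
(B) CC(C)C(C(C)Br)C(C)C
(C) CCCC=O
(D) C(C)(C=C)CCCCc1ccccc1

c1ccccc1 describes six aromatic carbons in a ring (a benzene ring).
(A) has a methyl group (-CH3) but no six-membered all-carbon aromatic ring is present.
(B) has a methyl group (-CH3) but no six-membered all-carbon aromatic ring is present.
(C) has a methyl group (-CH3) but no six-membered all-carbon aromatic ring is present.
(D) contains a phenyl ring, which satisfies every atom and bond constraint.
So the answer is (D).

D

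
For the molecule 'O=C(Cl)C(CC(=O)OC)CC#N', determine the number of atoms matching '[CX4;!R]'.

4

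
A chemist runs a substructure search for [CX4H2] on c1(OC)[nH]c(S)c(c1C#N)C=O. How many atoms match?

The query [CX4H2] means: sp3 carbon (X4) with exactly two hydrogens.
Check the 12 heavy atoms by environment: 1× n (aromatic, H1, X3) → no; 4× c (aromatic, H0, X3) → no; 1× O (H0, X2) → no; 1× C (H3, X4) → no; 1× C (H0, X2) → no; 1× N (H0, X1) → no; 1× S (H1, X2) → no; 1× C (H1, X3) → no; 1× O (H0, X1) → no.
No environment satisfies the query, so 0 matching atoms.

0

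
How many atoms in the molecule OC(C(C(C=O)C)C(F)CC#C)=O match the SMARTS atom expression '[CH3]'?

1

Check the 13 heavy atoms by environment: 1× C (H3) → match; 5× C (H1) → no; 1× C (H2) → no; 2× C (H0) → no; 1× F (H0) → no; 2× O (H0) → no; 1× O (H1) → no.
That gives 1 matching atom.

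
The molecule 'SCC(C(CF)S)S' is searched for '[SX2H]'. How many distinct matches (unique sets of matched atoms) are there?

[SX2H] is the SMARTS for a thiol: an aliphatic sulfur with two connections, one being H.
The molecule carries 3 separate instances of a thiol (-SH) meeting every constraint; each maps to a distinct set of atoms, giving 3 matches.

3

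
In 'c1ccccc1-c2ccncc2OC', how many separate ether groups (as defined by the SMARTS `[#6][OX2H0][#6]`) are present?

[#6][OX2H0][#6] is the SMARTS for an ether: an aliphatic oxygen bridging two carbons with no H on the oxygen.
Exactly one fragment in the molecule meets all constraints, giving 1 match.

1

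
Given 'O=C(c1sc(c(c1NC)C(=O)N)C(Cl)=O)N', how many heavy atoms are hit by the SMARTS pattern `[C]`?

4

The query [C] means: uppercase C matches aliphatic (non-aromatic) carbon only.
Check the 16 heavy atoms by environment: 1× s (aromatic) → no; 4× c (aromatic) → no; 4× C → match; 3× O → no; 1× Cl → no; 3× N → no.
That gives 4 matching atoms.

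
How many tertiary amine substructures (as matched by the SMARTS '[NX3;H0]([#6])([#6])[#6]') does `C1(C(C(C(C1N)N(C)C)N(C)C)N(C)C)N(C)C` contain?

4

[NX3;H0]([#6])([#6])[#6] is the SMARTS for a tertiary amine: a trivalent nitrogen with no H, bonded to three carbons.
The molecule carries 4 separate instances of a dimethylamino group (-N(CH3)2) meeting every constraint; each maps to a distinct set of atoms, giving 4 matches.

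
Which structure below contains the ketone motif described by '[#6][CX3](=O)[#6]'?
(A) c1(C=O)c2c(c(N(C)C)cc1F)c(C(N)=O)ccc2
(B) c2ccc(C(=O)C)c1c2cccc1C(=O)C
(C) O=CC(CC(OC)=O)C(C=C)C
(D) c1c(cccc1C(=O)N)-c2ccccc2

[#6][CX3](=O)[#6] describes a carbonyl carbon (no H) flanked by two carbons (a ketone).
(A) has an aldehyde (-CHO) but the carbonyl carbon has H1, so it is not flanked by two carbons.
(B) contains an acetyl/ketone group (-C(=O)CH3), which satisfies every atom and bond constraint.
(C) has an aldehyde (-CHO) but the carbonyl carbon has H1, so it is not flanked by two carbons.
(D) has a primary amide (-C(=O)NH2) but one neighbour of the carbonyl carbon is N, not C.
So the answer is (B).

B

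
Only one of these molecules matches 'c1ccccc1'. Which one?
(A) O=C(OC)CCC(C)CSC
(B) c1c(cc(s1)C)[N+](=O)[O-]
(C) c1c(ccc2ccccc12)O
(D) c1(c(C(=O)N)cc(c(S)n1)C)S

C

c1ccccc1 describes six aromatic carbons in a ring (a benzene ring).
(A) has a methyl group (-CH3) but no six-membered all-carbon aromatic ring is present.
(B) has a methyl group (-CH3) but no six-membered all-carbon aromatic ring is present.
(C) contains the required atom environment, so the pattern matches.
(D) has a methyl group (-CH3) but no six-membered all-carbon aromatic ring is present.
So the answer is (C).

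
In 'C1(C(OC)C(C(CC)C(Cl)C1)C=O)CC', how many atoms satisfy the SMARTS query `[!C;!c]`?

3

The query [!C;!c] means: neither aliphatic nor aromatic carbon — same as [!#6].
Check the 15 heavy atoms by environment: 12× C → no; 2× O → match; 1× Cl → match.
Summing the matching environments: 2 + 1 = 3 matching atoms.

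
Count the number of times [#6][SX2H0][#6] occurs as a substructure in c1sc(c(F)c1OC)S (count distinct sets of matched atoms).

0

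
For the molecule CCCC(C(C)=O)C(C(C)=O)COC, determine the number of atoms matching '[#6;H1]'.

2

The query [#6;H1] means: any carbon bearing exactly one hydrogen.
Check the 14 heavy atoms by environment: 3× C (H2) → no; 2× C (H1) → match; 3× O (H0) → no; 4× C (H3) → no; 2× C (H0) → no.
That gives 2 matching atoms.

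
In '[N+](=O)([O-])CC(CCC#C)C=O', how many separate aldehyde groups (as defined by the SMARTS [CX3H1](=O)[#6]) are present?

1

[CX3H1](=O)[#6] is the SMARTS for an aldehyde: an sp2 carbon with one H, double-bonded to O and single-bonded to carbon.
Exactly one fragment in the molecule meets all constraints, giving 1 match.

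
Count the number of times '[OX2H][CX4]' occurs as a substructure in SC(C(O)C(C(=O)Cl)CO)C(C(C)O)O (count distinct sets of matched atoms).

4

[OX2H][CX4] is the SMARTS for an aliphatic alcohol: a hydroxyl oxygen bound to an sp3 (X4) carbon.
The molecule carries 4 separate instances of a hydroxyl group (-OH) meeting every constraint; each maps to a distinct set of atoms, giving 4 matches.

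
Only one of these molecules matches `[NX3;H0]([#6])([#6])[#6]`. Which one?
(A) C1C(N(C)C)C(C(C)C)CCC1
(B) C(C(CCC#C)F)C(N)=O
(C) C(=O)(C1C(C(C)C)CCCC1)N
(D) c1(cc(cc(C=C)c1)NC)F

[NX3;H0]([#6])([#6])[#6] describes a trivalent nitrogen with no H, bonded to three carbons (a tertiary amine).
(A) contains a dimethylamino group (-N(CH3)2), which satisfies every atom and bond constraint.
(B) has a primary amide (-C(=O)NH2) but the amide nitrogen has H2 and only one carbon neighbour.
(C) has a primary amide (-C(=O)NH2) but the amide nitrogen has H2 and only one carbon neighbour.
(D) has an N-methylamino group (-NHCH3) but the nitrogen still has one H (H1), not H0.
So the answer is (A).

A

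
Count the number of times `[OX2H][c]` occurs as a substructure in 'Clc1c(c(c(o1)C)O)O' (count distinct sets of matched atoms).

[OX2H][c] is the SMARTS for a phenol: a hydroxyl oxygen attached to an aromatic carbon.
The molecule carries 2 separate instances of a hydroxyl group (-OH) meeting every constraint; each maps to a distinct set of atoms, giving 2 matches.

2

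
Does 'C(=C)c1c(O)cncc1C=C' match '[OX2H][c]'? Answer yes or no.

Yes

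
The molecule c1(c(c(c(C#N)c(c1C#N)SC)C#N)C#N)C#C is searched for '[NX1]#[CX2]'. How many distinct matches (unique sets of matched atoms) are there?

4

[NX1]#[CX2] is the SMARTS for a nitrile: a nitrogen triple-bonded to a two-connected carbon.
The molecule carries 4 separate instances of a nitrile (-C#N) meeting every constraint; each maps to a distinct set of atoms, giving 4 matches.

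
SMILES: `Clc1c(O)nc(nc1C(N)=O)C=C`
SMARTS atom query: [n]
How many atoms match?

The query [n] means: lowercase n matches aromatic nitrogen only.
Check the 13 heavy atoms by environment: 2× n (aromatic) → match; 4× c (aromatic) → no; 1× Cl → no; 3× C → no; 2× O → no; 1× N → no.
That gives 2 matching atoms.

2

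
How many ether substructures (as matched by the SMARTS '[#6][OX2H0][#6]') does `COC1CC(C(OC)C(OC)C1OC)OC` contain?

5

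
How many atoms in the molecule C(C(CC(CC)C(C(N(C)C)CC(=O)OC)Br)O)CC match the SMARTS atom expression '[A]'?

The query [A] means: A matches any aliphatic (non-aromatic) heavy atom.
Check the 20 heavy atoms by environment: 15× C → match; 1× N → match; 3× O → match; 1× Br → match.
Summing the matching environments: 15 + 1 + 3 + 1 = 20 matching atoms.

20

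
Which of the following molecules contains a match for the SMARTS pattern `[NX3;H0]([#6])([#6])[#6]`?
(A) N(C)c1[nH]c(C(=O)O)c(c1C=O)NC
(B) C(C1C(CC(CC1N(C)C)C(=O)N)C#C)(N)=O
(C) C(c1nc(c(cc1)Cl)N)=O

[NX3;H0]([#6])([#6])[#6] describes a trivalent nitrogen with no H, bonded to three carbons (a tertiary amine).
(A) has an N-methylamino group (-NHCH3) but the nitrogen still has one H (H1), not H0.
(B) contains a dimethylamino group (-N(CH3)2), which satisfies every atom and bond constraint.
(C) has a primary amino group (-NH2) but the nitrogen has H2, not H0 with three carbons.
So the answer is (B).

B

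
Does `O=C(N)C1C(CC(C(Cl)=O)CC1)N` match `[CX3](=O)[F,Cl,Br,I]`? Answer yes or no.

Yes

The pattern [CX3](=O)[F,Cl,Br,I] describes a carbonyl carbon bonded to a halogen — an acyl halide.
The molecule carries an acyl chloride (-C(=O)Cl), whose atoms satisfy every constraint of the query, so the pattern matches.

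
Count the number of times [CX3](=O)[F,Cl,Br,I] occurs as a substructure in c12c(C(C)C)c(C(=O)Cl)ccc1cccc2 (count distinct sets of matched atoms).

1

[CX3](=O)[F,Cl,Br,I] is the SMARTS for an acyl halide: a carbonyl carbon bonded to a halogen.
Exactly one fragment in the molecule meets all constraints, giving 1 match.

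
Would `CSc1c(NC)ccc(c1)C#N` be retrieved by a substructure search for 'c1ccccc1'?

The pattern c1ccccc1 describes six aromatic carbons in a ring — a benzene ring.
The required atom environment is present in the molecule, so the pattern matches.

Yes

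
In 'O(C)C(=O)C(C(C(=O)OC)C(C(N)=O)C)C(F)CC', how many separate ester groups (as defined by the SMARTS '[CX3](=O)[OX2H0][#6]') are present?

2

[CX3](=O)[OX2H0][#6] is the SMARTS for an ester: a carbonyl carbon bonded to an oxygen that is itself bonded to carbon (no H on that O).
The molecule carries 2 separate instances of a methyl-ester group (-C(=O)OCH3) meeting every constraint; each maps to a distinct set of atoms, giving 2 matches.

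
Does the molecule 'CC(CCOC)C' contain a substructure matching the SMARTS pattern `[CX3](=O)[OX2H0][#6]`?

No

The pattern [CX3](=O)[OX2H0][#6] describes a carbonyl carbon bonded to an oxygen that is itself bonded to carbon (no H on that O) — an ester.
The closest candidate here is a methoxy ether (-OCH3), but the ether oxygen is not adjacent to a C=O carbon. No other fragment satisfies the full query, so there is no match.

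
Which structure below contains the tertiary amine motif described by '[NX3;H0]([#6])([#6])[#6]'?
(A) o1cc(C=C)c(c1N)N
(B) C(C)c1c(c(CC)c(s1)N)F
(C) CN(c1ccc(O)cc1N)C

C

[NX3;H0]([#6])([#6])[#6] describes a trivalent nitrogen with no H, bonded to three carbons (a tertiary amine).
(A) has a primary amino group (-NH2) but the nitrogen has H2, not H0 with three carbons.
(B) has a primary amino group (-NH2) but the nitrogen has H2, not H0 with three carbons.
(C) contains a dimethylamino group (-N(CH3)2), which satisfies every atom and bond constraint.
So the answer is (C).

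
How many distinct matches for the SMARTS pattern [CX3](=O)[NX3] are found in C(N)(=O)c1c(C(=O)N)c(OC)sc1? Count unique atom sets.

[CX3](=O)[NX3] is the SMARTS for an amide: a carbonyl carbon bonded to a trivalent nitrogen.
The molecule carries 2 separate instances of a primary amide (-C(=O)NH2) meeting every constraint; each maps to a distinct set of atoms, giving 2 matches.

2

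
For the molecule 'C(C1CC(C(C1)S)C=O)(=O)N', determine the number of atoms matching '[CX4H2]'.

The query [CX4H2] means: sp3 carbon (X4) with exactly two hydrogens.
Check the 11 heavy atoms by environment: 3× C (H1, X4) → no; 2× C (H2, X4) → match; 1× S (H1, X2) → no; 1× C (H1, X3) → no; 2× O (H0, X1) → no; 1× C (H0, X3) → no; 1× N (H2, X3) → no.
That gives 2 matching atoms.

2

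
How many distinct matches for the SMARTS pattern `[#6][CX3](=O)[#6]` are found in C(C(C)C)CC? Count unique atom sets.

[#6][CX3](=O)[#6] is the SMARTS for a ketone: a carbonyl carbon (no H) flanked by two carbons.
No fragment in the molecule satisfies every constraint, giving 0 matches.

0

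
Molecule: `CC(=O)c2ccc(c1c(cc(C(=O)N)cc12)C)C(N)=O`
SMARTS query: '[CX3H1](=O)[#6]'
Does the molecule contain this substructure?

No

The pattern [CX3H1](=O)[#6] describes an sp2 carbon with one H, double-bonded to O and single-bonded to carbon — an aldehyde.
The closest candidate here is an acetyl/ketone group (-C(=O)CH3), but the carbonyl carbon has H0 (two carbon neighbours), not H1. No other fragment satisfies the full query, so there is no match.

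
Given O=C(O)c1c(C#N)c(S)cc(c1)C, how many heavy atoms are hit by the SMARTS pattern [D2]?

3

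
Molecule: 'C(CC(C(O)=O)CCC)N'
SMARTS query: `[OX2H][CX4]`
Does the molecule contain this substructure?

The pattern [OX2H][CX4] describes a hydroxyl oxygen bound to an sp3 (X4) carbon — an aliphatic alcohol.
The closest candidate here is a carboxylic acid group (-C(=O)OH), but the -OH is on a CX3 carbonyl carbon, not a CX4 carbon. No other fragment satisfies the full query, so there is no match.

No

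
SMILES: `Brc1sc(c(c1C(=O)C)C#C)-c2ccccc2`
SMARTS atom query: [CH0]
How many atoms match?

The query [CH0] means: aliphatic carbon with no attached hydrogen.
Check the 17 heavy atoms by environment: 1× s (aromatic, H0) → no; 5× c (aromatic, H0) → no; 5× c (aromatic, H1) → no; 2× C (H0) → match; 1× C (H1) → no; 1× Br (H0) → no; 1× O (H0) → no; 1× C (H3) → no.
That gives 2 matching atoms.

2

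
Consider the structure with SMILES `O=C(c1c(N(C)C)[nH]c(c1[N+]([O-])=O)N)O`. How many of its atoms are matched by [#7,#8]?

8

Check the 15 heavy atoms by environment: 1× n (aromatic) → match; 4× c (aromatic) → no; 1× N (charge +1) → match; 1× O (charge -1) → match; 3× O → match; 2× N → match; 3× C → no.
Summing the matching environments: 1 + 1 + 1 + 3 + 2 = 8 matching atoms.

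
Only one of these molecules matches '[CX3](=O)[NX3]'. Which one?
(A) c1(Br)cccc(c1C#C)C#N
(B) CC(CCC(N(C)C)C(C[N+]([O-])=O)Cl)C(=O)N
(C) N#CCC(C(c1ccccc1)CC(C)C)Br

[CX3](=O)[NX3] describes a carbonyl carbon bonded to a trivalent nitrogen (an amide).
(A) has a nitrile (-C#N) but the nitrile N is NX1 (triple-bonded), not NX3.
(B) contains a primary amide (-C(=O)NH2), which satisfies every atom and bond constraint.
(C) has a nitrile (-C#N) but the nitrile N is NX1 (triple-bonded), not NX3.
So the answer is (B).

B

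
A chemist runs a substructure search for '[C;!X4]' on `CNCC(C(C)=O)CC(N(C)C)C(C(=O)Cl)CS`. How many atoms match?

2

Check the 18 heavy atoms by environment: 10× C (X4) → no; 2× N (X3) → no; 2× C (X3) → match; 2× O (X1) → no; 1× Cl (X1) → no; 1× S (X2) → no.
That gives 2 matching atoms.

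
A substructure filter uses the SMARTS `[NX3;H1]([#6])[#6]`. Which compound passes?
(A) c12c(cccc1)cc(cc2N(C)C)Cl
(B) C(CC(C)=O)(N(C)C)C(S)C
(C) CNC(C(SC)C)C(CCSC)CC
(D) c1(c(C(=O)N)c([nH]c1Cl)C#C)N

[NX3;H1]([#6])[#6] describes a trivalent nitrogen with one H, bonded to two carbons (a secondary amine).
(A) has a dimethylamino group (-N(CH3)2) but the nitrogen has H0, not H1.
(B) has a dimethylamino group (-N(CH3)2) but the nitrogen has H0, not H1.
(C) contains an N-methylamino group (-NHCH3), which satisfies every atom and bond constraint.
(D) has a primary amino group (-NH2) but the nitrogen has H2 and only one carbon neighbour.
So the answer is (C).

C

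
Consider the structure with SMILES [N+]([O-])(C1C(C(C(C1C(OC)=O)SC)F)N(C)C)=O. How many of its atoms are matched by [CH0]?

1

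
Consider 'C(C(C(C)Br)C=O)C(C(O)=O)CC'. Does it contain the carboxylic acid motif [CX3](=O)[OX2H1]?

Yes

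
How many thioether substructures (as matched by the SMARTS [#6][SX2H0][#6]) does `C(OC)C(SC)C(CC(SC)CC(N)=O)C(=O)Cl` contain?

2

[#6][SX2H0][#6] is the SMARTS for a thioether: an aliphatic sulfur bridging two carbons with no H on the sulfur.
The molecule carries 2 separate instances of a methylthio ether (-SCH3) meeting every constraint; each maps to a distinct set of atoms, giving 2 matches.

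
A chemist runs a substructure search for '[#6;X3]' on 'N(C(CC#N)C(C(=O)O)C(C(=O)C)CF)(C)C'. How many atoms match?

The query [#6;X3] means: any carbon (aromatic or not) with three total connections.
Check the 17 heavy atoms by environment: 8× C (X4) → no; 1× C (X2) → no; 1× N (X1) → no; 2× C (X3) → match; 2× O (X1) → no; 1× O (X2) → no; 1× F (X1) → no; 1× N (X3) → no.
That gives 2 matching atoms.

2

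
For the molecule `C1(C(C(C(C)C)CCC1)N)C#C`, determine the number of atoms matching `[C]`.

11

Check the 12 heavy atoms by environment: 11× C → match; 1× N → no.
That gives 11 matching atoms.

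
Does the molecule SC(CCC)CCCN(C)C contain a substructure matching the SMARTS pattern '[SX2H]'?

The pattern [SX2H] describes an aliphatic sulfur with two connections, one being H — a thiol.
The molecule carries a thiol (-SH), whose atoms satisfy every constraint of the query, so the pattern matches.

Yes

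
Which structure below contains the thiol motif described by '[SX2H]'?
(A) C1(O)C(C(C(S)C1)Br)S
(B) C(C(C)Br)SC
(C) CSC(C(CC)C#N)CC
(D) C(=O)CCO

A

[SX2H] describes an aliphatic sulfur with two connections, one being H (a thiol).
(A) contains a thiol (-SH), which satisfies every atom and bond constraint.
(B) has a methylthio ether (-SCH3) but the sulfur has H0 (bonded to two carbons), not H1.
(C) has a methylthio ether (-SCH3) but the sulfur has H0 (bonded to two carbons), not H1.
(D) has a hydroxyl group (-OH) but it is an -OH, not an -SH.
So the answer is (A).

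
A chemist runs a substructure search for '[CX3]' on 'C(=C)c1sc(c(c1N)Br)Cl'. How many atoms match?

2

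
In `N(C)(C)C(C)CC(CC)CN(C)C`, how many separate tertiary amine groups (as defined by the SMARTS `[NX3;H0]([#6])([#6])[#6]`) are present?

2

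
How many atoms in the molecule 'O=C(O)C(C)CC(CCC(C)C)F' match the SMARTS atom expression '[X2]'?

1

The query [X2] means: any atom with exactly two total connections (bonds + H).
Check the 13 heavy atoms by environment: 9× C (X4) → no; 1× C (X3) → no; 1× O (X1) → no; 1× O (X2) → match; 1× F (X1) → no.
That gives 1 matching atom.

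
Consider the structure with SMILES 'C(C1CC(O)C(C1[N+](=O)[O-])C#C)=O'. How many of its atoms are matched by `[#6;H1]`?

6

The query [#6;H1] means: any carbon bearing exactly one hydrogen.
Check the 13 heavy atoms by environment: 6× C (H1) → match; 1× C (H2) → no; 1× C (H0) → no; 1× N (charge +1, H0) → no; 1× O (charge -1, H0) → no; 2× O (H0) → no; 1× O (H1) → no.
That gives 6 matching atoms.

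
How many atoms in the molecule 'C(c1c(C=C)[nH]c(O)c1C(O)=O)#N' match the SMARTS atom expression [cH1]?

The query [cH1] means: aromatic carbon bearing exactly one hydrogen.
Check the 13 heavy atoms by environment: 1× n (aromatic, H1) → no; 4× c (aromatic, H0) → no; 2× C (H0) → no; 1× O (H0) → no; 2× O (H1) → no; 1× N (H0) → no; 1× C (H1) → no; 1× C (H2) → no.
No environment satisfies the query, so 0 matching atoms.

0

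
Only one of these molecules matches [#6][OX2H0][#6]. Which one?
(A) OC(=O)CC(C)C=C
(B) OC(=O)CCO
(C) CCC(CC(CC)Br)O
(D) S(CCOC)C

D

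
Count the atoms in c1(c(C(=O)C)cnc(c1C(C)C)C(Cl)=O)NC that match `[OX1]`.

2

The query [OX1] means: aliphatic oxygen with one total connection — typically a carbonyl =O or an oxide.
Check the 17 heavy atoms by environment: 1× n (aromatic, X2) → no; 5× c (aromatic, X3) → no; 2× C (X3) → no; 2× O (X1) → match; 1× Cl (X1) → no; 5× C (X4) → no; 1× N (X3) → no.
That gives 2 matching atoms.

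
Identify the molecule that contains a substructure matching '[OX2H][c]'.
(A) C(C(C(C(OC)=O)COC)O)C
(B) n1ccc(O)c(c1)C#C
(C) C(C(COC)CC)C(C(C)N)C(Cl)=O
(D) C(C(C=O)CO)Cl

[OX2H][c] describes a hydroxyl oxygen attached to an aromatic carbon (a phenol).
(A) has a hydroxyl group (-OH) but the -OH is on an aliphatic carbon, not an aromatic c.
(B) contains a hydroxyl group (-OH), which satisfies every atom and bond constraint.
(C) has a methoxy ether (-OCH3) but the oxygen has H0, not H1.
(D) has a hydroxyl group (-OH) but the -OH is on an aliphatic carbon, not an aromatic c.
So the answer is (B).

B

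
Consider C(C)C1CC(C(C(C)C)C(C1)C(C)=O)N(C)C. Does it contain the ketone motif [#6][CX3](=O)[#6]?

The pattern [#6][CX3](=O)[#6] describes a carbonyl carbon (no H) flanked by two carbons — a ketone.
The molecule carries an acetyl/ketone group (-C(=O)CH3), whose atoms satisfy every constraint of the query, so the pattern matches.

Yes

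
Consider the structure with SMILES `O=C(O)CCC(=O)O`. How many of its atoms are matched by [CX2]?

Check the 8 heavy atoms by environment: 2× C (X4) → no; 2× C (X3) → no; 2× O (X1) → no; 2× O (X2) → no.
No environment satisfies the query, so 0 matching atoms.

0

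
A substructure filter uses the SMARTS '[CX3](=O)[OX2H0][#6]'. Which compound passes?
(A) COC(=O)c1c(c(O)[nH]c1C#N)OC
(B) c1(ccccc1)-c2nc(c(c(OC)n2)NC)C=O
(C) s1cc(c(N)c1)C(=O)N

[CX3](=O)[OX2H0][#6] describes a carbonyl carbon bonded to an oxygen that is itself bonded to carbon (no H on that O) (an ester).
(A) contains a methyl-ester group (-C(=O)OCH3), which satisfies every atom and bond constraint.
(B) has a methoxy ether (-OCH3) but the ether oxygen is not adjacent to a C=O carbon.
(C) has a primary amide (-C(=O)NH2) but the carbonyl is bonded to N, not to an O-C linkage.
So the answer is (A).

A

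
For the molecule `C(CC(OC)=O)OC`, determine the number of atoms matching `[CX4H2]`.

The query [CX4H2] means: sp3 carbon (X4) with exactly two hydrogens.
Check the 8 heavy atoms by environment: 2× C (H2, X4) → match; 2× O (H0, X2) → no; 2× C (H3, X4) → no; 1× C (H0, X3) → no; 1× O (H0, X1) → no.
That gives 2 matching atoms.

2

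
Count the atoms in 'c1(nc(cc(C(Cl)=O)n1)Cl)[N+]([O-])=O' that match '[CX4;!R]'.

Check the 13 heavy atoms by environment: 2× n (aromatic, X2, in 6-ring) → no; 4× c (aromatic, X3, in 6-ring) → no; 2× Cl (X1, acyclic) → no; 1× C (X3, acyclic) → no; 2× O (X1, acyclic) → no; 1× N (charge +1, X3, acyclic) → no; 1× O (charge -1, X1, acyclic) → no.
No environment satisfies the query, so 0 matching atoms.

0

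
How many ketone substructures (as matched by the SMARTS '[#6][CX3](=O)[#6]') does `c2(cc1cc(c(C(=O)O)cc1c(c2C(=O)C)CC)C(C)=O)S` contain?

2

[#6][CX3](=O)[#6] is the SMARTS for a ketone: a carbonyl carbon (no H) flanked by two carbons.
The molecule carries 2 separate instances of an acetyl/ketone group (-C(=O)CH3) meeting every constraint; each maps to a distinct set of atoms, giving 2 matches.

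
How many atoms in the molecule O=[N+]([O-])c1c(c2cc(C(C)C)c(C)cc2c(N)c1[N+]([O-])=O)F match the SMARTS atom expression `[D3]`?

11

The query [D3] means: atom with exactly three heavy-atom neighbours.
Check the 22 heavy atoms by environment: 8× c (aromatic, D3) → match; 2× c (aromatic, D2) → no; 2× N (charge +1, D3) → match; 2× O (charge -1, D1) → no; 2× O (D1) → no; 1× N (D1) → no; 1× F (D1) → no; 1× C (D3) → match; 3× C (D1) → no.
Summing the matching environments: 8 + 2 + 1 = 11 matching atoms.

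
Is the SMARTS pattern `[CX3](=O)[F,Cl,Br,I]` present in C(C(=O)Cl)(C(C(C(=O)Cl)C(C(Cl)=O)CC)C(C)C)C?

Yes

The pattern [CX3](=O)[F,Cl,Br,I] describes a carbonyl carbon bonded to a halogen — an acyl halide.
The molecule carries an acyl chloride (-C(=O)Cl), whose atoms satisfy every constraint of the query, so the pattern matches.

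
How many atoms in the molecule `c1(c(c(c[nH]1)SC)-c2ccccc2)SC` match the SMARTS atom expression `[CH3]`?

The query [CH3] means: aliphatic carbon with exactly three hydrogens.
Check the 15 heavy atoms by environment: 1× n (aromatic, H1) → no; 4× c (aromatic, H0) → no; 6× c (aromatic, H1) → no; 2× S (H0) → no; 2× C (H3) → match.
That gives 2 matching atoms.

2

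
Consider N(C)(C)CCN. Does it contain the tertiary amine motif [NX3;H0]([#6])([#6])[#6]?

Yes

The pattern [NX3;H0]([#6])([#6])[#6] describes a trivalent nitrogen with no H, bonded to three carbons — a tertiary amine.
The molecule carries a dimethylamino group (-N(CH3)2), whose atoms satisfy every constraint of the query, so the pattern matches.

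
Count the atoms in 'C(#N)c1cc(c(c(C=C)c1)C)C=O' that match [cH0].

4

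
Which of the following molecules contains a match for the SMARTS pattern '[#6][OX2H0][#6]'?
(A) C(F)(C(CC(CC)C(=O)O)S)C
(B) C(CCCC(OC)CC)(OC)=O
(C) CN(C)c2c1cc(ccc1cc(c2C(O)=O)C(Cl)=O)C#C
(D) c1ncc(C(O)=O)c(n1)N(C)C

B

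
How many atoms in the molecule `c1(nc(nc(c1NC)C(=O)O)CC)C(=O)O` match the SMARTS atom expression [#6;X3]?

6

The query [#6;X3] means: any carbon (aromatic or not) with three total connections.
Check the 16 heavy atoms by environment: 2× n (aromatic, X2) → no; 4× c (aromatic, X3) → match; 2× C (X3) → match; 2× O (X1) → no; 2× O (X2) → no; 1× N (X3) → no; 3× C (X4) → no.
Summing the matching environments: 4 + 2 = 6 matching atoms.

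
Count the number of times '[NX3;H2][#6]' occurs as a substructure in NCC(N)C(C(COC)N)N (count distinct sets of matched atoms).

[NX3;H2][#6] is the SMARTS for a primary amine: a trivalent nitrogen with two H attached to carbon.
The molecule carries 4 separate instances of a primary amino group (-NH2) meeting every constraint; each maps to a distinct set of atoms, giving 4 matches.

4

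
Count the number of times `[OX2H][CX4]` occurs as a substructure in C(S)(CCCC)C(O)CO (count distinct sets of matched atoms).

2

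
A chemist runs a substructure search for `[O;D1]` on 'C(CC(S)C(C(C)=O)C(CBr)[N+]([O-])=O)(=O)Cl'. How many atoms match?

The query [O;D1] means: aliphatic oxygen bonded to exactly one heavy atom.
Check the 16 heavy atoms by environment: 2× C (D2) → no; 5× C (D3) → no; 1× N (charge +1, D3) → no; 1× O (charge -1, D1) → match; 3× O (D1) → match; 1× Br (D1) → no; 1× C (D1) → no; 1× S (D1) → no; 1× Cl (D1) → no.
Summing the matching environments: 1 + 3 = 4 matching atoms.

4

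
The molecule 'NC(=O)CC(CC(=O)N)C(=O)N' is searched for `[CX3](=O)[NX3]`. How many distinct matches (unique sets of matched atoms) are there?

[CX3](=O)[NX3] is the SMARTS for an amide: a carbonyl carbon bonded to a trivalent nitrogen.
The molecule carries 3 separate instances of a primary amide (-C(=O)NH2) meeting every constraint; each maps to a distinct set of atoms, giving 3 matches.

3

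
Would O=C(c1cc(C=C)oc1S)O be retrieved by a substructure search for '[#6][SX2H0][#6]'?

No

The pattern [#6][SX2H0][#6] describes an aliphatic sulfur bridging two carbons with no H on the sulfur — a thioether.
The closest candidate here is a thiol (-SH), but the sulfur has H1, not H0 bridging two carbons. No other fragment satisfies the full query, so there is no match.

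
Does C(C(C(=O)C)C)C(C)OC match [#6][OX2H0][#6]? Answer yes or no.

Yes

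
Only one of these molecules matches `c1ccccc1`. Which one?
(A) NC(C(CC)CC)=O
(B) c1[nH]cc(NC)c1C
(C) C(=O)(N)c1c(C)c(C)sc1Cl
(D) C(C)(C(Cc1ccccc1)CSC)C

D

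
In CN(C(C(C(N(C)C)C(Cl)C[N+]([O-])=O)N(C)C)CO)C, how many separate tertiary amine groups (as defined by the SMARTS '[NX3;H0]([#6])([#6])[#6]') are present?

3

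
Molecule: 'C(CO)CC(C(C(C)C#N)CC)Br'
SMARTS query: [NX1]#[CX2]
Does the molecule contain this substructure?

Yes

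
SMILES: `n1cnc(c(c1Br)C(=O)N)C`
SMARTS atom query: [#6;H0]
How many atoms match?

The query [#6;H0] means: any carbon with no attached hydrogen.
Check the 11 heavy atoms by environment: 2× n (aromatic, H0) → no; 1× c (aromatic, H1) → no; 3× c (aromatic, H0) → match; 1× C (H3) → no; 1× C (H0) → match; 1× O (H0) → no; 1× N (H2) → no; 1× Br (H0) → no.
Summing the matching environments: 3 + 1 = 4 matching atoms.

4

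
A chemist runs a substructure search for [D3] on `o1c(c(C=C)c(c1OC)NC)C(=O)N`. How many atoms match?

5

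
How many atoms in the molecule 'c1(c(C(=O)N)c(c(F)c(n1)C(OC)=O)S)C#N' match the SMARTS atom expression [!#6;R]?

1

The query [!#6;R] means: non-carbon atom that is part of a ring.
Check the 17 heavy atoms by environment: 1× n (aromatic, in 6-ring) → match; 5× c (aromatic, in 6-ring) → no; 4× C (acyclic) → no; 3× O (acyclic) → no; 2× N (acyclic) → no; 1× F (acyclic) → no; 1× S (acyclic) → no.
That gives 1 matching atom.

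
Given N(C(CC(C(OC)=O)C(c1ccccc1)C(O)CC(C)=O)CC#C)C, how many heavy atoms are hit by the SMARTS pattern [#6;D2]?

9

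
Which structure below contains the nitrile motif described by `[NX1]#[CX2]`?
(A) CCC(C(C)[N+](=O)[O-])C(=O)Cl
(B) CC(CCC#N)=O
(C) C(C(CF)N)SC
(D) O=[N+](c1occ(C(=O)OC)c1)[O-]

B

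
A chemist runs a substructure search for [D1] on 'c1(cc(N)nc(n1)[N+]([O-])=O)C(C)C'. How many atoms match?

5

Check the 13 heavy atoms by environment: 2× n (aromatic, D2) → no; 3× c (aromatic, D3) → no; 1× c (aromatic, D2) → no; 1× N (charge +1, D3) → no; 1× O (charge -1, D1) → match; 1× O (D1) → match; 1× N (D1) → match; 1× C (D3) → no; 2× C (D1) → match.
Summing the matching environments: 1 + 1 + 1 + 2 = 5 matching atoms.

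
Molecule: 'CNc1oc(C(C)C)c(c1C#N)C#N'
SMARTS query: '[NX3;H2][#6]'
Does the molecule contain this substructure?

The pattern [NX3;H2][#6] describes a trivalent nitrogen with two H attached to carbon — a primary amine.
The closest candidate here is a nitrile (-C#N), but the nitrogen is NX1 (triple-bonded), not NX3 with two H. No other fragment satisfies the full query, so there is no match.

No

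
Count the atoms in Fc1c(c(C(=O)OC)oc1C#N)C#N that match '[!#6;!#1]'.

6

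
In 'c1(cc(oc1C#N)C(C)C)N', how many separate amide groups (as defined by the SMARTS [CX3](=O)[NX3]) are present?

0

[CX3](=O)[NX3] is the SMARTS for an amide: a carbonyl carbon bonded to a trivalent nitrogen.
The molecule has a primary amino group (-NH2), but the -NH2 is not attached to a carbonyl carbon; nothing else fits, so there are 0 matches.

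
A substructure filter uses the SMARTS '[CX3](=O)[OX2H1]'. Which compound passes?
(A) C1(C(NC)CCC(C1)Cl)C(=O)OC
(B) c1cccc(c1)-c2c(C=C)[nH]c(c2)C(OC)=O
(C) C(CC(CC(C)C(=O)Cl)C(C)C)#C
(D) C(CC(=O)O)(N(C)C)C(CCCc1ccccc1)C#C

D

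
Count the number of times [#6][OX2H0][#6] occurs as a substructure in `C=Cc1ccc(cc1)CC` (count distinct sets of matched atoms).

[#6][OX2H0][#6] is the SMARTS for an ether: an aliphatic oxygen bridging two carbons with no H on the oxygen.
No fragment in the molecule satisfies every constraint, giving 0 matches.

0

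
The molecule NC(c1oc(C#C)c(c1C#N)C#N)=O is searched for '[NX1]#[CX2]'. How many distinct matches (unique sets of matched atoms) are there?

[NX1]#[CX2] is the SMARTS for a nitrile: a nitrogen triple-bonded to a two-connected carbon.
The molecule carries 2 separate instances of a nitrile (-C#N) meeting every constraint; each maps to a distinct set of atoms, giving 2 matches.

2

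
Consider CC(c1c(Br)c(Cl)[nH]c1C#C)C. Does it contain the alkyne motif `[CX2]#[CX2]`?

Yes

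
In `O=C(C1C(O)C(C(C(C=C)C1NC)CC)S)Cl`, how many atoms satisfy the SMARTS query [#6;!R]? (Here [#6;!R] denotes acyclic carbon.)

6

The query [#6;!R] means: carbon not in any ring.
Check the 17 heavy atoms by environment: 6× C (in 6-ring) → no; 2× O (acyclic) → no; 1× N (acyclic) → no; 6× C (acyclic) → match; 1× Cl (acyclic) → no; 1× S (acyclic) → no.
That gives 6 matching atoms.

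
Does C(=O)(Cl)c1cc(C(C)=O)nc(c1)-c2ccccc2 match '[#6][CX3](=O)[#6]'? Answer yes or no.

The pattern [#6][CX3](=O)[#6] describes a carbonyl carbon (no H) flanked by two carbons — a ketone.
The molecule carries an acetyl/ketone group (-C(=O)CH3), whose atoms satisfy every constraint of the query, so the pattern matches.

Yes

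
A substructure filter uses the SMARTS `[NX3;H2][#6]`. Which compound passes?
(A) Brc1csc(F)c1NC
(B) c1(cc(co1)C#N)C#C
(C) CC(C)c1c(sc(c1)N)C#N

[NX3;H2][#6] describes a trivalent nitrogen with two H attached to carbon (a primary amine).
(A) has an N-methylamino group (-NHCH3) but the nitrogen bears two carbons and only one H (H1), not H2.
(B) has a nitrile (-C#N) but the nitrogen is NX1 (triple-bonded), not NX3 with two H.
(C) contains a primary amino group (-NH2), which satisfies every atom and bond constraint.
So the answer is (C).

C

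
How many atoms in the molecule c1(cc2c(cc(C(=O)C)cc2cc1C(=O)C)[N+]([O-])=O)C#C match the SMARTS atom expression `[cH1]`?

The query [cH1] means: aromatic carbon bearing exactly one hydrogen.
Check the 21 heavy atoms by environment: 6× c (aromatic, H0) → no; 4× c (aromatic, H1) → match; 3× C (H0) → no; 3× O (H0) → no; 2× C (H3) → no; 1× N (charge +1, H0) → no; 1× O (charge -1, H0) → no; 1× C (H1) → no.
That gives 4 matching atoms.

4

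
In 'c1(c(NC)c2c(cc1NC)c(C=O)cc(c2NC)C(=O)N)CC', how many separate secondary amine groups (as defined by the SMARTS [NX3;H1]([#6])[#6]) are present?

3

[NX3;H1]([#6])[#6] is the SMARTS for a secondary amine: a trivalent nitrogen with one H, bonded to two carbons.
The molecule carries 3 separate instances of an N-methylamino group (-NHCH3) meeting every constraint; each maps to a distinct set of atoms, giving 3 matches.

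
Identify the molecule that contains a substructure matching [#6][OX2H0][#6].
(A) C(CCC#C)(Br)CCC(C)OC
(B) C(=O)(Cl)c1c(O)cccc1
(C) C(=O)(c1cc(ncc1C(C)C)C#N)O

[#6][OX2H0][#6] describes an aliphatic oxygen bridging two carbons with no H on the oxygen (an ether).
(A) contains a methoxy ether (-OCH3), which satisfies every atom and bond constraint.
(B) has a hydroxyl group (-OH) but the oxygen has H1, not H0 bridging two carbons.
(C) has a carboxylic acid group (-C(=O)OH) but the -OH oxygen has H1; the =O is OX1, not OX2.
So the answer is (A).

A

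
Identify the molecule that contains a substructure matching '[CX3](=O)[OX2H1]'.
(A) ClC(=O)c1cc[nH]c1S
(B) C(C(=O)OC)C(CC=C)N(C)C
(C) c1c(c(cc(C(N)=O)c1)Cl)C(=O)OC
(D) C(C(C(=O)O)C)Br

[CX3](=O)[OX2H1] describes an sp2 carbon double-bonded to O and single-bonded to an -OH oxygen (a carboxylic acid).
(A) has an acyl chloride (-C(=O)Cl) but the carbonyl is bonded to Cl, not to an -OH oxygen.
(B) has a methyl-ester group (-C(=O)OCH3) but the singly-bonded O has no H (OX2H0, not OX2H1).
(C) has a primary amide (-C(=O)NH2) but the carbonyl is bonded to N, not to an -OH oxygen.
(D) contains a carboxylic acid group (-C(=O)OH), which satisfies every atom and bond constraint.
So the answer is (D).

D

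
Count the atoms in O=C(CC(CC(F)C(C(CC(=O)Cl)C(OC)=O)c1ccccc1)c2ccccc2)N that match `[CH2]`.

3

Check the 30 heavy atoms by environment: 3× C (H2) → match; 4× C (H1) → no; 3× C (H0) → no; 4× O (H0) → no; 1× Cl (H0) → no; 1× F (H0) → no; 2× c (aromatic, H0) → no; 10× c (aromatic, H1) → no; 1× N (H2) → no; 1× C (H3) → no.
That gives 3 matching atoms.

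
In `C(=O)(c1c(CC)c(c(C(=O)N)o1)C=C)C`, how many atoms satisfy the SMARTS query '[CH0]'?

The query [CH0] means: aliphatic carbon with no attached hydrogen.
Check the 15 heavy atoms by environment: 1× o (aromatic, H0) → no; 4× c (aromatic, H0) → no; 2× C (H2) → no; 2× C (H3) → no; 1× C (H1) → no; 2× C (H0) → match; 2× O (H0) → no; 1× N (H2) → no.
That gives 2 matching atoms.

2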